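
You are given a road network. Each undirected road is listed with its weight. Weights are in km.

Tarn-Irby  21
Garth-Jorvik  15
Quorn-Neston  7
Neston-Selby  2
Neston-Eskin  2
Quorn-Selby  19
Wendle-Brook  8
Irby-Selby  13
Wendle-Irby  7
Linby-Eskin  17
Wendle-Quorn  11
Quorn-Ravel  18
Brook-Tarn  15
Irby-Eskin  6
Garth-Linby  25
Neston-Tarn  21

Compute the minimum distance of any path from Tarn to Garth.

Settle nodes by increasing distance from Tarn:
Tarn: 0
Brook: 15  (via Tarn)
Neston: 21  (via Tarn)
Irby: 21  (via Tarn)
Eskin: 23  (via Neston)
Selby: 23  (via Neston)
Wendle: 23  (via Brook)
Quorn: 28  (via Neston)
Linby: 40  (via Eskin)
Ravel: 46  (via Quorn)
Garth: 65  (via Linby)
Shortest route: Tarn–Neston–Eskin–Linby–Garth = 65 km.

65 km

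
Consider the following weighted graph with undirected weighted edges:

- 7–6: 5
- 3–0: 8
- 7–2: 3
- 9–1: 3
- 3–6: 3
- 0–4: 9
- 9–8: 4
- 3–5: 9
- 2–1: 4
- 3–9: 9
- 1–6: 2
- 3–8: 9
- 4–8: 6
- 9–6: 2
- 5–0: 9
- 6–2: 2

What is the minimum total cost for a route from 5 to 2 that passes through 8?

26

Shortest 5→8: 5–3–8 = 18
Shortest 8→2: 8–9–6–2 = 8
Total via 8: 18 + 8 = 26.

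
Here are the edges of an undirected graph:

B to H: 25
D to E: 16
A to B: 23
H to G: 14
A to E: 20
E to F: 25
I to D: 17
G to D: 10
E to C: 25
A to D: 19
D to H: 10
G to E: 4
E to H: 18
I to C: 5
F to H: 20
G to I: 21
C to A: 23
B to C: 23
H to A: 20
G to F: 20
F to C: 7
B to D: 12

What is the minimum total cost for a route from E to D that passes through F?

Shortest E→F: E → G → F = 24
Shortest F→D: F → C → I → D = 29
Total via F: 24 + 29 = 53.

53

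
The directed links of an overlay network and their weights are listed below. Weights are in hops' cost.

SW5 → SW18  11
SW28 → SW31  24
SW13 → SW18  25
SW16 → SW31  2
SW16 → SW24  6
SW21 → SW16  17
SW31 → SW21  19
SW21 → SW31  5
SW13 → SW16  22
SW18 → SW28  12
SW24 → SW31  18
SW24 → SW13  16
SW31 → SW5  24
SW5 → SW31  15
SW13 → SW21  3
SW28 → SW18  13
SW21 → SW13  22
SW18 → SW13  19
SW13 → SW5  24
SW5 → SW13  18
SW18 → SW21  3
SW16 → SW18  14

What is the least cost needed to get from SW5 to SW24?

Shortest distances from SW5:
SW5: 0
SW18: 11  (via SW5)
SW21: 14  (via SW18)
SW31: 15  (via SW5)
SW13: 18  (via SW5)
SW28: 23  (via SW18)
SW16: 31  (via SW21)
SW24: 37  (via SW16)
Shortest route: SW5 → SW18 → SW21 → SW16 → SW24 = 37 hops' cost.

37 hops' cost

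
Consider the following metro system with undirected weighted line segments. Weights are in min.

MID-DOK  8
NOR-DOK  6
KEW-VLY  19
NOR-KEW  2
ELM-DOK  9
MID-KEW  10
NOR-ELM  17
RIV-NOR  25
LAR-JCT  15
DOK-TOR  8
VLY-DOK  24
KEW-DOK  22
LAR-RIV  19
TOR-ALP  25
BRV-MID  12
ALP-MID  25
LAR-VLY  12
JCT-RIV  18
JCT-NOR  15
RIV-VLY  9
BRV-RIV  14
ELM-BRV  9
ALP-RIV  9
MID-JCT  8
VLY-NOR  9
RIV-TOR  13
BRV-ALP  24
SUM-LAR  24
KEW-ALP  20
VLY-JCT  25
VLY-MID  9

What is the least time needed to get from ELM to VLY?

24 min

Settle nodes by increasing distance from ELM:
ELM: 0
DOK: 9  (via ELM)
BRV: 9  (via ELM)
NOR: 15  (via DOK)
KEW: 17  (via NOR)
MID: 17  (via DOK)
TOR: 17  (via DOK)
RIV: 23  (via BRV)
VLY: 24  (via NOR)
Shortest route: ELM → DOK → NOR → VLY = 24 min.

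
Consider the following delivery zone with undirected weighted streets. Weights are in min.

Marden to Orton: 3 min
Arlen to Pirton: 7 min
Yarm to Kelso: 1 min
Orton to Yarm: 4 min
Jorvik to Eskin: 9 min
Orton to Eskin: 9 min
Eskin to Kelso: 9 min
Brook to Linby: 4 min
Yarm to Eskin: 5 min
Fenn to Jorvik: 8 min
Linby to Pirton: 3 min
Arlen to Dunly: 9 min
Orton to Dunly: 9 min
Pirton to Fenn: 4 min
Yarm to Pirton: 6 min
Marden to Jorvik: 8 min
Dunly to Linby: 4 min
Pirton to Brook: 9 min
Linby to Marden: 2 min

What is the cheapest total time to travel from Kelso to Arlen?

14 min

Running Dijkstra from Kelso:
Kelso: 0
Yarm: 1  (via Kelso)
Orton: 5  (via Yarm)
Eskin: 6  (via Yarm)
Pirton: 7  (via Yarm)
Marden: 8  (via Orton)
Linby: 10  (via Pirton)
Fenn: 11  (via Pirton)
Arlen: 14  (via Pirton)
Shortest route: Kelso–Yarm–Pirton–Arlen = 14 min.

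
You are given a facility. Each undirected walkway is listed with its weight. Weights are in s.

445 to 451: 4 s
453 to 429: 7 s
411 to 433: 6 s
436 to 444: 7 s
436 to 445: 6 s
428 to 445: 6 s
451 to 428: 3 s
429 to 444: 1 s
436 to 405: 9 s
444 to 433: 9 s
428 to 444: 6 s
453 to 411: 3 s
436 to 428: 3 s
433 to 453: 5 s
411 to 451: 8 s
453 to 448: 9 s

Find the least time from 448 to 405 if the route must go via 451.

35 s

Shortest 448→451: 448 → 453 → 411 → 451 = 20
Shortest 451→405: 451 → 428 → 436 → 405 = 15
Total via 451: 20 + 15 = 35 s.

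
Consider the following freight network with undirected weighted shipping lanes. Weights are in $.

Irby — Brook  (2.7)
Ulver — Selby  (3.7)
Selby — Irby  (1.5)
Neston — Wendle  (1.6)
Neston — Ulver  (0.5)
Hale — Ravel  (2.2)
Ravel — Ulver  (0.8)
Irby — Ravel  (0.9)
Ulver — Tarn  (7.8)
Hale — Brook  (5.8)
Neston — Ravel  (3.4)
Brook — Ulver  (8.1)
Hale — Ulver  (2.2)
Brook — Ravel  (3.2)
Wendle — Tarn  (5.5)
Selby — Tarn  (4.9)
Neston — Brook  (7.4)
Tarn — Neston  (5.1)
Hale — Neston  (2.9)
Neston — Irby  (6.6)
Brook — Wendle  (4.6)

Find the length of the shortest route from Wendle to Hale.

$4.3

Shortest distances from Wendle:
Wendle: 0
Neston: 1.6  (via Wendle)
Ulver: 2.1  (via Neston)
Ravel: 2.9  (via Ulver)
Irby: 3.8  (via Ravel)
Hale: 4.3  (via Ulver)
Shortest route: Wendle–Neston–Ulver–Hale = $4.3.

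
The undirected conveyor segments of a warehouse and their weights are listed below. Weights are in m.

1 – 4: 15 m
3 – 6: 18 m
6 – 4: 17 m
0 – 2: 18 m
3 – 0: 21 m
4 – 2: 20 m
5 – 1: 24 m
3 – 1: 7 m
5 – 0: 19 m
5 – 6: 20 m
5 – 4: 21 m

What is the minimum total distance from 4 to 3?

22 m

Shortest distances from 4:
4: 0
1: 15  (via 4)
6: 17  (via 4)
2: 20  (via 4)
5: 21  (via 4)
3: 22  (via 1)
Shortest route: 4 → 1 → 3 = 22 m.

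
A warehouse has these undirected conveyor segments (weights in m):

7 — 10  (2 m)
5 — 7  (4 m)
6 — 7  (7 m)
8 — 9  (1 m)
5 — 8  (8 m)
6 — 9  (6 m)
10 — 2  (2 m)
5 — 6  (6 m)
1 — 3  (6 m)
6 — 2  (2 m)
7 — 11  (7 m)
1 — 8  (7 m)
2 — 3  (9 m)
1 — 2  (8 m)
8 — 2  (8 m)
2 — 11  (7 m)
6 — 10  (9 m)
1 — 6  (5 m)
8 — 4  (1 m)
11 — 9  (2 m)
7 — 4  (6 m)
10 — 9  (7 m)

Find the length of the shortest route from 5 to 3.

Settle nodes by increasing distance from 5:
5: 0
7: 4  (via 5)
6: 6  (via 5)
10: 6  (via 7)
2: 8  (via 6)
8: 8  (via 5)
4: 9  (via 8)
9: 9  (via 8)
1: 11  (via 6)
11: 11  (via 7)
3: 17  (via 2)
Shortest route: 5–6–2–3 = 17 m.

17 m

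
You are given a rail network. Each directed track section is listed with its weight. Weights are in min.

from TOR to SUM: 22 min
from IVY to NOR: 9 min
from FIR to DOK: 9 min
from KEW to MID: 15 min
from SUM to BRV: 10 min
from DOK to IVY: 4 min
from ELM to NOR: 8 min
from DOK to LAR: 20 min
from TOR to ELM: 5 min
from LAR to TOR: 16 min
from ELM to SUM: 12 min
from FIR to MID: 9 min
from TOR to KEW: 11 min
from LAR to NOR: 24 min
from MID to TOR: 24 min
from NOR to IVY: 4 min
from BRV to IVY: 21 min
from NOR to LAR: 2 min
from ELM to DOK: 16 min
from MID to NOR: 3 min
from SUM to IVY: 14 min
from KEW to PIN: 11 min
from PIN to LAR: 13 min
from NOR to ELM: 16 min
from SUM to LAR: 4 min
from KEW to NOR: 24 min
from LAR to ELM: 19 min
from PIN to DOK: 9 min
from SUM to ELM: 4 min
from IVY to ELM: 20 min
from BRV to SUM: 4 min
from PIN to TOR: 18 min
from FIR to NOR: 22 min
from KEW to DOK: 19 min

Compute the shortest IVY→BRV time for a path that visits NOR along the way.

Best IVY to NOR: IVY → NOR costing 9
Best NOR to BRV: NOR → ELM → SUM → BRV costing 38
Total via NOR: 9 + 38 = 47 min.

47 min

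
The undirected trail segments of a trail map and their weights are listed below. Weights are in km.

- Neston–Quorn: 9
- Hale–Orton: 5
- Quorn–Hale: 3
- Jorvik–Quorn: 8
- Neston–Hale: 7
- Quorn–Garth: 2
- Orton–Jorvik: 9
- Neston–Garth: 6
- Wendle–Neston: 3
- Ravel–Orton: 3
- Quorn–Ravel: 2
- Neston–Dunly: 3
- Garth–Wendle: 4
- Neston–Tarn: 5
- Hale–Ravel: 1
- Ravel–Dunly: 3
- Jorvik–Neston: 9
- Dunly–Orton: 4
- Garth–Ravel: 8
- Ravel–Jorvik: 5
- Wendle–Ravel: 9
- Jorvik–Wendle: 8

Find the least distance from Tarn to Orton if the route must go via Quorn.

Best Tarn to Quorn: Tarn → Neston → Garth → Quorn costing 13
Shortest Quorn→Orton: Quorn → Ravel → Orton = 5
Total via Quorn: 13 + 5 = 18 km.

18 km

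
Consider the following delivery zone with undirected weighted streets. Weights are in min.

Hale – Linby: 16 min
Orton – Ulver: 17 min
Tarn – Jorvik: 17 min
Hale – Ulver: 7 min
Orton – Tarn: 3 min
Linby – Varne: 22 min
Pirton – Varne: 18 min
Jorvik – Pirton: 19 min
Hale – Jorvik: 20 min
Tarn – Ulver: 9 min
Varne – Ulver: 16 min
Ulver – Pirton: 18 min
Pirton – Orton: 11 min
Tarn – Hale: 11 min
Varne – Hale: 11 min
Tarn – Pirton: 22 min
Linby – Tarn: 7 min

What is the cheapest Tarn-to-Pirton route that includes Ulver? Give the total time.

27 min

Best Tarn to Ulver: Tarn–Ulver costing 9
Shortest Ulver→Pirton: Ulver–Pirton = 18
Total via Ulver: 9 + 18 = 27 min.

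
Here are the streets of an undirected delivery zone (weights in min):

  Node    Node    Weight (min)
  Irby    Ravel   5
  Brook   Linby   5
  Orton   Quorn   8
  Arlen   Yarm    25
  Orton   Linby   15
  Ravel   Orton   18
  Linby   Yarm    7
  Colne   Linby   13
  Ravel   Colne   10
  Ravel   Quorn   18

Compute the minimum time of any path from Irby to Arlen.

60 min

Enumerating some paths:
Irby → Ravel → Orton → Linby → Yarm → Arlen: 5+18+15+7+25 = 70
Irby → Ravel → Colne → Linby → Yarm → Arlen: 5+10+13+7+25 = 60
The minimum is 60 min via Irby → Ravel → Colne → Linby → Yarm → Arlen.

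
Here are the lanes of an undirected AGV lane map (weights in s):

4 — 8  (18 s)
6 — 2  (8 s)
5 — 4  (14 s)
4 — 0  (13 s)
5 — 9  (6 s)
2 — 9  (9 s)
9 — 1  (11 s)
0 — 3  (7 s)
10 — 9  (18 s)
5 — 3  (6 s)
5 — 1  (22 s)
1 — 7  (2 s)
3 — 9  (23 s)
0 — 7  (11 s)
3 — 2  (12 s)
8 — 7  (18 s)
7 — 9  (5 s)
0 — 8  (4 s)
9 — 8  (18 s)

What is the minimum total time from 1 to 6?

24 s

Candidate routes:
1–7–9–2–6: 2+5+9+8 = 24
1–9–2–6: 11+9+8 = 28
1–7–9–5–3–2–6: 2+5+6+6+12+8 = 39
Cheapest is 1–7–9–2–6 at 24 s.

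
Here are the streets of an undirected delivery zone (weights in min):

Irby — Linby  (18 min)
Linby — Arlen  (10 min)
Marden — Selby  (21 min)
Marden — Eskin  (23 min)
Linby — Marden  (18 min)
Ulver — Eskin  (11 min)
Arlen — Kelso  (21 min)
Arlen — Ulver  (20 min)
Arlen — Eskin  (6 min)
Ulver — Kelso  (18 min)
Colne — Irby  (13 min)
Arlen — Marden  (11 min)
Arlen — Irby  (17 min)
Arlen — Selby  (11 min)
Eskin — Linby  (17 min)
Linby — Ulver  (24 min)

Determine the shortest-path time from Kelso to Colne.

51 min

Settle nodes by increasing distance from Kelso:
Kelso: 0
Ulver: 18  (via Kelso)
Arlen: 21  (via Kelso)
Eskin: 27  (via Arlen)
Linby: 31  (via Arlen)
Marden: 32  (via Arlen)
Selby: 32  (via Arlen)
Irby: 38  (via Arlen)
Colne: 51  (via Irby)
Shortest route: Kelso → Arlen → Irby → Colne = 51 min.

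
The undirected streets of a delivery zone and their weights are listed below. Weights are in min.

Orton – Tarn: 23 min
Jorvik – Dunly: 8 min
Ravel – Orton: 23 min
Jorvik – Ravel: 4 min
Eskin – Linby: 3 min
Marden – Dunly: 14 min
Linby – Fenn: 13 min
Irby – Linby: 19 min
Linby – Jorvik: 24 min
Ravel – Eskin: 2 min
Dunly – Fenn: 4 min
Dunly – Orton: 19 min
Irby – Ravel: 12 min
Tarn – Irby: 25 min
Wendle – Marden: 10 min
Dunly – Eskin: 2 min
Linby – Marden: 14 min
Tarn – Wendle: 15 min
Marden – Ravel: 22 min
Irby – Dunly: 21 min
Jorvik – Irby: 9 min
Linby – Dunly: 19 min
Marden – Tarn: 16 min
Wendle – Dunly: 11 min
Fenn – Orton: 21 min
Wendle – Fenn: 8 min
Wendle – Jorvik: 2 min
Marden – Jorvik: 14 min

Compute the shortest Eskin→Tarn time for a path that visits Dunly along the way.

27 min

Shortest Eskin→Dunly: Eskin → Dunly = 2
Shortest Dunly→Tarn: Dunly → Jorvik → Wendle → Tarn = 25
Total via Dunly: 2 + 25 = 27 min.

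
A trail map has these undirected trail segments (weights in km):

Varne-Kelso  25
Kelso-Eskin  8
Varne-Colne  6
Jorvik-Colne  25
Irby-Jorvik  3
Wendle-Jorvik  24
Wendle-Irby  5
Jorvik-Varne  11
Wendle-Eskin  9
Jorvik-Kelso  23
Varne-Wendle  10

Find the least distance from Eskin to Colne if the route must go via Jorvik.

Best Eskin to Jorvik: Eskin–Wendle–Irby–Jorvik costing 17
Best Jorvik to Colne: Jorvik–Varne–Colne costing 17
Total via Jorvik: 17 + 17 = 34 km.

34 km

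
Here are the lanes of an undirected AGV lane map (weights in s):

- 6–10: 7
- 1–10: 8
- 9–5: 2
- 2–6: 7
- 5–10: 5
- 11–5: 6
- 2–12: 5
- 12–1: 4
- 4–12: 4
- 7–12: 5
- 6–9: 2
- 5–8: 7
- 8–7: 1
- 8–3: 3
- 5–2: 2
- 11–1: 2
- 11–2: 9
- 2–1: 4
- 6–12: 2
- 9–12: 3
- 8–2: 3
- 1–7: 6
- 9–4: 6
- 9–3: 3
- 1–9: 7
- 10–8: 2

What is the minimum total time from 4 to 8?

10 s

Compare a few routes:
4–12–2–8: 4+5+3 = 12
4–9–3–8: 6+3+3 = 12
4–12–7–8: 4+5+1 = 10
4–9–5–2–8: 6+2+2+3 = 13
Cheapest is 4–12–7–8 at 10 s.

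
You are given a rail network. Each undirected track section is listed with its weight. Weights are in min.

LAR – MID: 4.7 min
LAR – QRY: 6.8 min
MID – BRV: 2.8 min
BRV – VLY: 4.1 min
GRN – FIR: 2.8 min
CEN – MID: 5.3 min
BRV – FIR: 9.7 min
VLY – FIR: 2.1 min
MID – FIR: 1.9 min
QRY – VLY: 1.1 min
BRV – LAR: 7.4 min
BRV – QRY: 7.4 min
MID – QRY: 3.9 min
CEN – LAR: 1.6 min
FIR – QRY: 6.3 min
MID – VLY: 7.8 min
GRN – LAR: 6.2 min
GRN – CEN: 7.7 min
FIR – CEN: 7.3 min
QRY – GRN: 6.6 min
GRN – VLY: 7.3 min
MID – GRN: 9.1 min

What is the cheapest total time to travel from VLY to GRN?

4.9 min

Candidate routes:
VLY–QRY–GRN: 1.1+6.6 = 7.7
VLY–GRN: 7.3 = 7.3
VLY–FIR–GRN: 2.1+2.8 = 4.9
The minimum is 4.9 min via VLY–FIR–GRN.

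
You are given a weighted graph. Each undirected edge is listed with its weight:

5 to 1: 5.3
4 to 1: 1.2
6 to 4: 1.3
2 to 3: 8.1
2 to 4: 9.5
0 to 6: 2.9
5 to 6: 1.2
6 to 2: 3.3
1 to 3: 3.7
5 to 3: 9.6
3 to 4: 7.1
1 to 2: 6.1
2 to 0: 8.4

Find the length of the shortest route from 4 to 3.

4.9

Shortest distances from 4:
4: 0
1: 1.2  (via 4)
6: 1.3  (via 4)
5: 2.5  (via 6)
0: 4.2  (via 6)
2: 4.6  (via 6)
3: 4.9  (via 1)
Shortest route: 4–1–3 = 4.9.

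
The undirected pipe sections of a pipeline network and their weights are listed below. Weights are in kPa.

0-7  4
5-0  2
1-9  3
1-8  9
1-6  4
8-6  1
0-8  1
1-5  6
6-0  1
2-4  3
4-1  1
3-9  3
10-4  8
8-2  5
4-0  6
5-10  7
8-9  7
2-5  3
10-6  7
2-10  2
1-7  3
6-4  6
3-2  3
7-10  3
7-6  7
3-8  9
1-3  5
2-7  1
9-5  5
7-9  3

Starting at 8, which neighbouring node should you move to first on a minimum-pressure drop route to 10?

Compare a few routes:
8 → 2 → 10: 5+2 = 7
8 → 0 → 5 → 2 → 10: 1+2+3+2 = 8
8 → 0 → 7 → 2 → 10: 1+4+1+2 = 8
The minimum is 7 kPa via 8 → 2 → 10.
So from 8 the first move is to 2.

2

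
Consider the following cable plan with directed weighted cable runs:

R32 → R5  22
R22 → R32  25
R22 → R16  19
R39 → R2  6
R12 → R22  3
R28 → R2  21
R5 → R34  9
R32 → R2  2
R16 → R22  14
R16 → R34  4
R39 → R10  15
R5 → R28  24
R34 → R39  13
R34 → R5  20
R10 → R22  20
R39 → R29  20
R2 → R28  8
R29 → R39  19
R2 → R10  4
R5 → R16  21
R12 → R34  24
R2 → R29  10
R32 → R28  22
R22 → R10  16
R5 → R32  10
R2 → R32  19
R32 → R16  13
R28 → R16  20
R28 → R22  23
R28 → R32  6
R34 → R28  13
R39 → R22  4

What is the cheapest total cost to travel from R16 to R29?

33

Compare a few routes:
R16 - R34 - R39 - R2 - R29: 4+13+6+10 = 33
R16 - R34 - R28 - R32 - R2 - R29: 4+13+6+2+10 = 35
The minimum is 33 via R16 - R34 - R39 - R2 - R29.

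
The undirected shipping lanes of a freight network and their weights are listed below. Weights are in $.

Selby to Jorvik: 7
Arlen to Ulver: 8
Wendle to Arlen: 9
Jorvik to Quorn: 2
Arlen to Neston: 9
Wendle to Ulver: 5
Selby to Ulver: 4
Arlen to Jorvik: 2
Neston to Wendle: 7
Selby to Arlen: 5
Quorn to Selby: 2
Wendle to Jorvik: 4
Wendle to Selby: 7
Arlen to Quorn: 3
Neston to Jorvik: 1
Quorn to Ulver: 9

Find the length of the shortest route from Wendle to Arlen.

Candidate routes:
Wendle–Jorvik–Arlen: 4+2 = 6
Wendle–Arlen: 9 = 9
The minimum is $6 via Wendle–Jorvik–Arlen.

$6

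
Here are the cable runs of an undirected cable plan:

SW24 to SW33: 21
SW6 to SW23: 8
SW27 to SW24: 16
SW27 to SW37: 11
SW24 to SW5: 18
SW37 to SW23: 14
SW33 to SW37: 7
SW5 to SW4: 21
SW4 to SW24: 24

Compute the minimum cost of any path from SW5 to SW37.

Settle nodes by increasing distance from SW5:
SW5: 0
SW24: 18  (via SW5)
SW4: 21  (via SW5)
SW27: 34  (via SW24)
SW33: 39  (via SW24)
SW37: 45  (via SW27)
Shortest route: SW5 → SW24 → SW27 → SW37 = 45.

45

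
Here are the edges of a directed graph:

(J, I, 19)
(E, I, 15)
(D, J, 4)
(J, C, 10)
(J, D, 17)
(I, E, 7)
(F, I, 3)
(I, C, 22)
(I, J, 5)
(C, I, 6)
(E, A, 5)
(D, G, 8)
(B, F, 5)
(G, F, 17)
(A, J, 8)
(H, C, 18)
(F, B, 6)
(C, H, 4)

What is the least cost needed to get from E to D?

Compare a few routes:
E–A–J–D: 5+8+17 = 30
E–I–J–D: 15+5+17 = 37
Cheapest is E–A–J–D at 30.

30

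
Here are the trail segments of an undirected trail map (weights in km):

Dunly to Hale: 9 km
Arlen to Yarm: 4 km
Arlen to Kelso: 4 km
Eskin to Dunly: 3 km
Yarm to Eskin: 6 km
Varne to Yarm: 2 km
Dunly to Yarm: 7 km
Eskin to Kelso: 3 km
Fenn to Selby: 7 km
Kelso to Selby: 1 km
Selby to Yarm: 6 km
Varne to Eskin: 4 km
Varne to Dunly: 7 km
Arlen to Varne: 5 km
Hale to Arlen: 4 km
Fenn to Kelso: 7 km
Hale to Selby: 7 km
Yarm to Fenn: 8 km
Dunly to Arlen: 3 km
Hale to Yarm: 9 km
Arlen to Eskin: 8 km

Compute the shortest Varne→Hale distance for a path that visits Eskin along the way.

14 km

Shortest Varne→Eskin: Varne–Eskin = 4
Shortest Eskin→Hale: Eskin–Dunly–Arlen–Hale = 10
Total via Eskin: 4 + 10 = 14 km.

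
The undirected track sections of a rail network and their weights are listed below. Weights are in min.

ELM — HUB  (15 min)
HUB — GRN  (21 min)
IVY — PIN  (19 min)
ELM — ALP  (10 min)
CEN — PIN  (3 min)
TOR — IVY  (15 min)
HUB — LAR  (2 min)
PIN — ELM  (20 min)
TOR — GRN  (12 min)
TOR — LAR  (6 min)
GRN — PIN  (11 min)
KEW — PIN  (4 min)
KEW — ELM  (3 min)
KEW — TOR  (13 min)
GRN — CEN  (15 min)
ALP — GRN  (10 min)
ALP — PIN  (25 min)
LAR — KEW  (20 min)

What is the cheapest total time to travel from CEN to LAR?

Shortest distances from CEN:
CEN: 0
PIN: 3  (via CEN)
KEW: 7  (via PIN)
ELM: 10  (via KEW)
GRN: 14  (via PIN)
ALP: 20  (via ELM)
TOR: 20  (via KEW)
IVY: 22  (via PIN)
HUB: 25  (via ELM)
LAR: 26  (via TOR)
Shortest route: CEN → PIN → KEW → TOR → LAR = 26 min.

26 min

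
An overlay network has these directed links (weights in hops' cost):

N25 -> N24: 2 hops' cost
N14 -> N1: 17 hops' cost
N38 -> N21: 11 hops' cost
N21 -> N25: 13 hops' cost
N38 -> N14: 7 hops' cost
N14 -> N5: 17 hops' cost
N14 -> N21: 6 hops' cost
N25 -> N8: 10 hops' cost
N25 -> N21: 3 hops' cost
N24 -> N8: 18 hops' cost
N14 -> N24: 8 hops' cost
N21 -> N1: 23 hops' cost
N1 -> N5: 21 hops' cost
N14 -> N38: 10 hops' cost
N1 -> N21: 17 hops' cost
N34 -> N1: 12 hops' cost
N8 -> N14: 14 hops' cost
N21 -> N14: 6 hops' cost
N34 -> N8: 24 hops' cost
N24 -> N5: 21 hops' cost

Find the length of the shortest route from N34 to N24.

43 hops' cost

Enumerating some paths:
N34 → N1 → N21 → N14 → N24: 12+17+6+8 = 43
N34 → N1 → N21 → N25 → N24: 12+17+13+2 = 44
N34 → N8 → N14 → N24: 24+14+8 = 46
The minimum is 43 hops' cost via N34 → N1 → N21 → N14 → N24.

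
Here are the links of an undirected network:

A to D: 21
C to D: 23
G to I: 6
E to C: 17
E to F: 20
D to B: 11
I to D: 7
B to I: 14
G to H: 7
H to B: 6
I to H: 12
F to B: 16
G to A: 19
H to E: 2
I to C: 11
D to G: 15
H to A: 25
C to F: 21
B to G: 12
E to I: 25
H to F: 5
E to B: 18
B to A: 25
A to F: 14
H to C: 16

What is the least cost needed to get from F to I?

Candidate routes:
F - H - G - I: 5+7+6 = 18
F - H - I: 5+12 = 17
F - H - B - I: 5+6+14 = 25
The minimum is 17 via F - H - I.

17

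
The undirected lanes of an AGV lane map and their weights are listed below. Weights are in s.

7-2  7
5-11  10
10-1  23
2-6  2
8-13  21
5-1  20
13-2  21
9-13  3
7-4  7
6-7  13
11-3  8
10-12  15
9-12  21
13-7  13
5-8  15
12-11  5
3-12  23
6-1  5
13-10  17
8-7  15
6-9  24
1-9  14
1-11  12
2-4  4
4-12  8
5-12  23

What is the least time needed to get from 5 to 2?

Running Dijkstra from 5:
5: 0
11: 10  (via 5)
8: 15  (via 5)
12: 15  (via 11)
3: 18  (via 11)
1: 20  (via 5)
4: 23  (via 12)
6: 25  (via 1)
2: 27  (via 4)
Shortest route: 5 → 11 → 12 → 4 → 2 = 27 s.

27 s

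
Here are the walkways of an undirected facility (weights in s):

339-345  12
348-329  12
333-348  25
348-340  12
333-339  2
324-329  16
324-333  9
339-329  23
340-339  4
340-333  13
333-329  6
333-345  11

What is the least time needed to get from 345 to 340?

16 s

Settle nodes by increasing distance from 345:
345: 0
333: 11  (via 345)
339: 12  (via 345)
340: 16  (via 339)
Shortest route: 345 → 339 → 340 = 16 s.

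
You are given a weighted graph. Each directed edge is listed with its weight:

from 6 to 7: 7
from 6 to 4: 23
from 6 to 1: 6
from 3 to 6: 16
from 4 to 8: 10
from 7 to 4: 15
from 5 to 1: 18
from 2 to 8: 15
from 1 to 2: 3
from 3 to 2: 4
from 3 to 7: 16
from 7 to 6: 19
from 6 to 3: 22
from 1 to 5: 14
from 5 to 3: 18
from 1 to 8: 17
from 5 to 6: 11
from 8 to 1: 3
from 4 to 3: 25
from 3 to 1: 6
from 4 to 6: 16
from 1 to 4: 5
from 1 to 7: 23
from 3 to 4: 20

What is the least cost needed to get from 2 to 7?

41

Settle nodes by increasing distance from 2:
2: 0
8: 15  (via 2)
1: 18  (via 8)
4: 23  (via 1)
5: 32  (via 1)
6: 39  (via 4)
7: 41  (via 1)
Shortest route: 2–8–1–7 = 41.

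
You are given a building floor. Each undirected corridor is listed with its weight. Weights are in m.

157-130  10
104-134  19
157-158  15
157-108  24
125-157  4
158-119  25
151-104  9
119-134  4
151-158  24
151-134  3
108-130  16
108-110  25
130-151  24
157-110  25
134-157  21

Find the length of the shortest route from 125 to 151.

28 m

Enumerating some paths:
125 - 157 - 158 - 151: 4+15+24 = 43
125 - 157 - 134 - 151: 4+21+3 = 28
125 - 157 - 130 - 151: 4+10+24 = 38
Cheapest is 125 - 157 - 134 - 151 at 28 m.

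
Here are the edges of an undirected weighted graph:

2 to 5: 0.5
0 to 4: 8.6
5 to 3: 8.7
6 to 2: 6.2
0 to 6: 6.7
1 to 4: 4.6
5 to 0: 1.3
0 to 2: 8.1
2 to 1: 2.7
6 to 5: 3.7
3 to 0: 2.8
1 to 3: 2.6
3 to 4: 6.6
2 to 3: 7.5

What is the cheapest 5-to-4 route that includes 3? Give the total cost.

Shortest 5→3: 5 → 0 → 3 = 4.1
Best 3 to 4: 3 → 4 costing 6.6
Total via 3: 4.1 + 6.6 = 10.7.

10.7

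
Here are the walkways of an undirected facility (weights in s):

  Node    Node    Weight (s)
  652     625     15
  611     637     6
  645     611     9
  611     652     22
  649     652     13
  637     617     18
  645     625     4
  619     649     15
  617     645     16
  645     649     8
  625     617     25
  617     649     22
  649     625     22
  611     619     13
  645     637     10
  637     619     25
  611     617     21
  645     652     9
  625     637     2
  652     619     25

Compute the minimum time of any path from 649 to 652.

13 s

Running Dijkstra from 649:
649: 0
645: 8  (via 649)
625: 12  (via 645)
652: 13  (via 649)
Shortest route: 649–652 = 13 s.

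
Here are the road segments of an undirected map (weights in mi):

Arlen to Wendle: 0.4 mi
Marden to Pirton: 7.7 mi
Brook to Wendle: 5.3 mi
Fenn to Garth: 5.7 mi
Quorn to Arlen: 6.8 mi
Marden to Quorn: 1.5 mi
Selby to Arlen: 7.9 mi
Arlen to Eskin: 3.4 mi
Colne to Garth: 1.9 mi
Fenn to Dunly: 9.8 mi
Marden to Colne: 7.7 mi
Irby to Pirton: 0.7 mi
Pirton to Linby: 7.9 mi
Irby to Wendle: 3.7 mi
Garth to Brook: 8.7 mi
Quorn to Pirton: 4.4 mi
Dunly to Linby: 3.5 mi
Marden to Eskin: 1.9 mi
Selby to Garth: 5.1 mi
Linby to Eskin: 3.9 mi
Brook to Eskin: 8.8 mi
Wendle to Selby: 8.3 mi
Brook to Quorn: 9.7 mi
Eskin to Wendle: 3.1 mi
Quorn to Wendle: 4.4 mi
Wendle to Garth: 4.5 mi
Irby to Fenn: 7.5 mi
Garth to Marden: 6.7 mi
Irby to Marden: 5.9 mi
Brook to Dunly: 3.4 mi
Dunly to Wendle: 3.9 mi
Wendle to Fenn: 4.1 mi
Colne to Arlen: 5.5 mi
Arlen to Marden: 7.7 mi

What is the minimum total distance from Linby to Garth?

11.5 mi

Candidate routes:
Linby - Eskin - Arlen - Wendle - Garth: 3.9+3.4+0.4+4.5 = 12.2
Linby - Dunly - Wendle - Garth: 3.5+3.9+4.5 = 11.9
Linby - Eskin - Wendle - Garth: 3.9+3.1+4.5 = 11.5
The minimum is 11.5 mi via Linby - Eskin - Wendle - Garth.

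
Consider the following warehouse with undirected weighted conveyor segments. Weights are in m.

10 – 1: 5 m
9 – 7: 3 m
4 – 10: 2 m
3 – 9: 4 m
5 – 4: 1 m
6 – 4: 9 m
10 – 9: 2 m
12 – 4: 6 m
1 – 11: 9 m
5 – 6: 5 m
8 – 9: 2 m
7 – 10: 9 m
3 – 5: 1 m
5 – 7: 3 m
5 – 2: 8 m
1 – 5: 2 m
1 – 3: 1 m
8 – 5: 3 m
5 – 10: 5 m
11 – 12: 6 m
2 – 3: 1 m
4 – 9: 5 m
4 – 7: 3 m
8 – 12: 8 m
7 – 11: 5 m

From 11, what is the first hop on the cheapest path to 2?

7

Candidate routes:
11–1–3–2: 9+1+1 = 11
11–7–5–3–2: 5+3+1+1 = 10
The minimum is 10 m via 11–7–5–3–2.
So from 11 the first move is to 7.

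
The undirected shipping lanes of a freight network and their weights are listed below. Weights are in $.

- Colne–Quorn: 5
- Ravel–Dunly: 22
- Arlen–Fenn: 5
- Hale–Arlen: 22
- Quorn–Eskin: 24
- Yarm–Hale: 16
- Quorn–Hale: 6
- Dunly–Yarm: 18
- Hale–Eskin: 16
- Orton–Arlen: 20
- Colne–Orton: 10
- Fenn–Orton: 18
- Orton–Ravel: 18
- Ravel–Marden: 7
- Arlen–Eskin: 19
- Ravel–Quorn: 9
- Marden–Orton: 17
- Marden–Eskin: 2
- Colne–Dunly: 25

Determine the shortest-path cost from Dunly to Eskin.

Compare a few routes:
Dunly–Colne–Quorn–Ravel–Marden–Eskin: 25+5+9+7+2 = 48
Dunly–Ravel–Marden–Eskin: 22+7+2 = 31
The minimum is $31 via Dunly–Ravel–Marden–Eskin.

$31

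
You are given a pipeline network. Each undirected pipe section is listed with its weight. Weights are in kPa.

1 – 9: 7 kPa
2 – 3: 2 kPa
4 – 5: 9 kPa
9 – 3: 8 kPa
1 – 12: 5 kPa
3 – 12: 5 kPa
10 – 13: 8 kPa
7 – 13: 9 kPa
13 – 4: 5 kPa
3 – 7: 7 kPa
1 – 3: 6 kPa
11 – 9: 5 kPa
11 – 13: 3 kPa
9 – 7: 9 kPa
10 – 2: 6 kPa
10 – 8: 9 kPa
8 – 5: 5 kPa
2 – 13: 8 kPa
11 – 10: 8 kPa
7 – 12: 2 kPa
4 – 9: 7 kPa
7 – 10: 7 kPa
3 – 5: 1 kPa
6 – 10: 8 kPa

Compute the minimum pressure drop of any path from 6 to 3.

16 kPa

Running Dijkstra from 6:
6: 0
10: 8  (via 6)
2: 14  (via 10)
7: 15  (via 10)
3: 16  (via 2)
Shortest route: 6–10–2–3 = 16 kPa.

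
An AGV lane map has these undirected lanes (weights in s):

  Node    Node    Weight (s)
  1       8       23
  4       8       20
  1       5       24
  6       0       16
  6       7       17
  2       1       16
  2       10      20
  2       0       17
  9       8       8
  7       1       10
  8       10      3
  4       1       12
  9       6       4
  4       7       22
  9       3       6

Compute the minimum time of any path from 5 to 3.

61 s

Candidate routes:
5–1–4–8–9–3: 24+12+20+8+6 = 70
5–1–8–9–3: 24+23+8+6 = 61
Cheapest is 5–1–8–9–3 at 61 s.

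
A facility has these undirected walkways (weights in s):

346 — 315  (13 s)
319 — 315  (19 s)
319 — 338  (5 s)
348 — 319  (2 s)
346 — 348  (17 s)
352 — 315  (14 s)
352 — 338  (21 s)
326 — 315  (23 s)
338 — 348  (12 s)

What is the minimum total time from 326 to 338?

Candidate routes:
326 - 315 - 352 - 338: 23+14+21 = 58
326 - 315 - 319 - 348 - 338: 23+19+2+12 = 56
326 - 315 - 319 - 338: 23+19+5 = 47
The minimum is 47 s via 326 - 315 - 319 - 338.

47 s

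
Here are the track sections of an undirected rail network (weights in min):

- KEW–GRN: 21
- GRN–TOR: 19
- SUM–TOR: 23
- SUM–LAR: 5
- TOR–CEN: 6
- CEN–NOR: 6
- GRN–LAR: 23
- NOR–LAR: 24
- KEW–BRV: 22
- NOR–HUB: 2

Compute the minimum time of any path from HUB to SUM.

Settle nodes by increasing distance from HUB:
HUB: 0
NOR: 2  (via HUB)
CEN: 8  (via NOR)
TOR: 14  (via CEN)
LAR: 26  (via NOR)
SUM: 31  (via LAR)
Shortest route: HUB–NOR–LAR–SUM = 31 min.

31 min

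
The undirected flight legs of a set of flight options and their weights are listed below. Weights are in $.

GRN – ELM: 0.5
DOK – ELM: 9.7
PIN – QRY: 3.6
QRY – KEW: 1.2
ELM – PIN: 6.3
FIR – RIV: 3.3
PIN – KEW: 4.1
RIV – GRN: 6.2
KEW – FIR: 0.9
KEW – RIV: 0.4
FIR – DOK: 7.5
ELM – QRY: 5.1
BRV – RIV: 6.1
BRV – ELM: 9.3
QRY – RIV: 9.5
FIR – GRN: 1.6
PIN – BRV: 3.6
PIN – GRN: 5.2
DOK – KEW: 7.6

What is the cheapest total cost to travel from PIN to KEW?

$4.1

Enumerating some paths:
PIN → QRY → KEW: 3.6+1.2 = 4.8
PIN → ELM → GRN → FIR → KEW: 6.3+0.5+1.6+0.9 = 9.3
PIN → GRN → FIR → KEW: 5.2+1.6+0.9 = 7.7
PIN → KEW: 4.1 = 4.1
The minimum is $4.1 via PIN → KEW.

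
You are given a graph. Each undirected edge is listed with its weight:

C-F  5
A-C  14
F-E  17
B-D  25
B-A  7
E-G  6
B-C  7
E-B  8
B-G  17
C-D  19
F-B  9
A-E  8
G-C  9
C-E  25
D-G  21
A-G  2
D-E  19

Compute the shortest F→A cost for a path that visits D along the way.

Best F to D: F–C–D costing 24
Shortest D→A: D–G–A = 23
Total via D: 24 + 23 = 47.

47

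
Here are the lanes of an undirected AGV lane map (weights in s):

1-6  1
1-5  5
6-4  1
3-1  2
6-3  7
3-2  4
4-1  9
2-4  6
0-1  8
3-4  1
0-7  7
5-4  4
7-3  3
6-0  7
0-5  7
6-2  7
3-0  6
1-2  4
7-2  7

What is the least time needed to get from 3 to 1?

Enumerating some paths:
3 → 4 → 6 → 1: 1+1+1 = 3
3 → 1: 2 = 2
The minimum is 2 s via 3 → 1.

2 s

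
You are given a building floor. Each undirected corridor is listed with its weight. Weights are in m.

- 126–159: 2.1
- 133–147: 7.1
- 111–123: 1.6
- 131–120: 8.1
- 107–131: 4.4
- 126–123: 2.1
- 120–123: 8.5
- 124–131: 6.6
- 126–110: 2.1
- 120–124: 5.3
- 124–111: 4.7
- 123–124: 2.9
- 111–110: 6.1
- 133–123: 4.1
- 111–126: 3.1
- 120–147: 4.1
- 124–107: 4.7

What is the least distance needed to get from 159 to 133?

8.3 m

Compare a few routes:
159 → 126 → 111 → 124 → 123 → 133: 2.1+3.1+4.7+2.9+4.1 = 16.9
159 → 126 → 111 → 123 → 133: 2.1+3.1+1.6+4.1 = 10.9
159 → 126 → 123 → 133: 2.1+2.1+4.1 = 8.3
159 → 126 → 110 → 111 → 123 → 133: 2.1+2.1+6.1+1.6+4.1 = 16
Cheapest is 159 → 126 → 123 → 133 at 8.3 m.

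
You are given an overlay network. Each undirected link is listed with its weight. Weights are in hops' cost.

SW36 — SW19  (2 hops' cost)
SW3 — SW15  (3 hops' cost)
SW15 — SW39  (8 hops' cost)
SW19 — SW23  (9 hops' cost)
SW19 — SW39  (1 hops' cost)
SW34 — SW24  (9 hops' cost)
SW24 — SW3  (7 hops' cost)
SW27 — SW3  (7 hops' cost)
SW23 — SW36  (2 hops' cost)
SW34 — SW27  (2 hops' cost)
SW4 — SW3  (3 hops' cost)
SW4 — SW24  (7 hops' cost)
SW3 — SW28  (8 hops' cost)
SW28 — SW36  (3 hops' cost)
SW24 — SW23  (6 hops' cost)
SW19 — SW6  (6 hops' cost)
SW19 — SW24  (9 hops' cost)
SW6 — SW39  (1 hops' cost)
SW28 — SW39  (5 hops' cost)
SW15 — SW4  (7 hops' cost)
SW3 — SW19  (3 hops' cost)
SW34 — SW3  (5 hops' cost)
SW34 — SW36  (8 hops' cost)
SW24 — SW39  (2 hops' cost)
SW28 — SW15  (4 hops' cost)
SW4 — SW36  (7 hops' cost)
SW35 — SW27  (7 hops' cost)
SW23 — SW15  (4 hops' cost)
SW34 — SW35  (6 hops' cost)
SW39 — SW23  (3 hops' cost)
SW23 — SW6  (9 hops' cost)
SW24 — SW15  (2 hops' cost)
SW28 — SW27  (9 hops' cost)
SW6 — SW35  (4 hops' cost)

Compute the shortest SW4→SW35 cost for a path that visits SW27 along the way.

Best SW4 to SW27: SW4 → SW3 → SW27 costing 10
Shortest SW27→SW35: SW27 → SW35 = 7
Total via SW27: 10 + 7 = 17 hops' cost.

17 hops' cost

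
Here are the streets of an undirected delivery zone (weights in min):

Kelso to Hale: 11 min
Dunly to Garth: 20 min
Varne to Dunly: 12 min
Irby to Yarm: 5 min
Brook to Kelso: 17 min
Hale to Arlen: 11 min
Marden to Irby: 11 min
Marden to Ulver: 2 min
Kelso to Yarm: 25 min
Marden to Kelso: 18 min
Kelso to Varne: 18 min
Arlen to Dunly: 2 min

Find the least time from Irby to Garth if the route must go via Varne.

Best Irby to Varne: Irby–Marden–Kelso–Varne costing 47
Shortest Varne→Garth: Varne–Dunly–Garth = 32
Total via Varne: 47 + 32 = 79 min.

79 min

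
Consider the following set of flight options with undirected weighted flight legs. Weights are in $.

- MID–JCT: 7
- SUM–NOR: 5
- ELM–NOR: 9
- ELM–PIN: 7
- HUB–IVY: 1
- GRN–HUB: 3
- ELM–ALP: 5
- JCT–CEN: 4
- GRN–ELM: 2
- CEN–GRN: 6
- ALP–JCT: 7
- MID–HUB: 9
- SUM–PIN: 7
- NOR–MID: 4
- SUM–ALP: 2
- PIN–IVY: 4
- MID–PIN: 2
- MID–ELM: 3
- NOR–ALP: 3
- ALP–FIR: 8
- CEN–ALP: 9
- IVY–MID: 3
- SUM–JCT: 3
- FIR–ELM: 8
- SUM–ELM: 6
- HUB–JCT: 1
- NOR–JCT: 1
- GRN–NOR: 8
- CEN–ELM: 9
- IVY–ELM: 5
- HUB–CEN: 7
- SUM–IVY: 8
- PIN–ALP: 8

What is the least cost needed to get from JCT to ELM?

Shortest distances from JCT:
JCT: 0
HUB: 1  (via JCT)
NOR: 1  (via JCT)
IVY: 2  (via HUB)
SUM: 3  (via JCT)
ALP: 4  (via NOR)
CEN: 4  (via JCT)
GRN: 4  (via HUB)
MID: 5  (via NOR)
PIN: 6  (via IVY)
ELM: 6  (via GRN)
Shortest route: JCT → HUB → GRN → ELM = $6.

$6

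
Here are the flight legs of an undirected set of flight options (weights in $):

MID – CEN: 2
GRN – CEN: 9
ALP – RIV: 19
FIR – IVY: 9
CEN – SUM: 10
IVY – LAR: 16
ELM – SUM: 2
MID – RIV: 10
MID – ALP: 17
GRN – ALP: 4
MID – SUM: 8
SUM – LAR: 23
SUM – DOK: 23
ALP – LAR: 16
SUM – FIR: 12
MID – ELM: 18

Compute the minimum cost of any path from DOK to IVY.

$44

Candidate routes:
DOK–SUM–CEN–GRN–ALP–LAR–IVY: 23+10+9+4+16+16 = 78
DOK–SUM–FIR–IVY: 23+12+9 = 44
DOK–SUM–LAR–IVY: 23+23+16 = 62
DOK–SUM–MID–CEN–GRN–ALP–LAR–IVY: 23+8+2+9+4+16+16 = 78
Cheapest is DOK–SUM–FIR–IVY at $44.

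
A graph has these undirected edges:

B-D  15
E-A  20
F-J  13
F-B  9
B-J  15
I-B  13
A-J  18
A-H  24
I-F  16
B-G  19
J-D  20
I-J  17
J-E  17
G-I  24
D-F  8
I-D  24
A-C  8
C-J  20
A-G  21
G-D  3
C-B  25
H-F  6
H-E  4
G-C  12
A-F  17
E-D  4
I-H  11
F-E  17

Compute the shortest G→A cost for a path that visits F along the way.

Best G to F: G–D–F costing 11
Best F to A: F–A costing 17
Total via F: 11 + 17 = 28.

28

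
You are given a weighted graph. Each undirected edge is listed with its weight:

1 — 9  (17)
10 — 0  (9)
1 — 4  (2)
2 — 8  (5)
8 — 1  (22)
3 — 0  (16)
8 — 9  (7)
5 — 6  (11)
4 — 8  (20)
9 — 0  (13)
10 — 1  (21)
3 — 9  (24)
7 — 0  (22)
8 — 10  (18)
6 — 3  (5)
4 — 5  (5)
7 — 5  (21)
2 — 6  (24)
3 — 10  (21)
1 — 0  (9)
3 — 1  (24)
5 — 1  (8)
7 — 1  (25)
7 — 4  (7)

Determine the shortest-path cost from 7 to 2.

32

Candidate routes:
7 - 4 - 1 - 8 - 2: 7+2+22+5 = 36
7 - 4 - 8 - 2: 7+20+5 = 32
The minimum is 32 via 7 - 4 - 8 - 2.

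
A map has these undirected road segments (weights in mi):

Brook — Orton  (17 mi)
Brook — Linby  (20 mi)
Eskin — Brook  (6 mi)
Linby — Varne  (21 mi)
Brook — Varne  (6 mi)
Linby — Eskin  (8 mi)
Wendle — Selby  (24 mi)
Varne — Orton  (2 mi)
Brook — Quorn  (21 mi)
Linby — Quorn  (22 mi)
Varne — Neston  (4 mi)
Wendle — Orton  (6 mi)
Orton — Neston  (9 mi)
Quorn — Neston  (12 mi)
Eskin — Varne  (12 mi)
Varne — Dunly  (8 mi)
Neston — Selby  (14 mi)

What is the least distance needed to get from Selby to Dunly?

Settle nodes by increasing distance from Selby:
Selby: 0
Neston: 14  (via Selby)
Varne: 18  (via Neston)
Orton: 20  (via Varne)
Wendle: 24  (via Selby)
Brook: 24  (via Varne)
Dunly: 26  (via Varne)
Shortest route: Selby–Neston–Varne–Dunly = 26 mi.

26 mi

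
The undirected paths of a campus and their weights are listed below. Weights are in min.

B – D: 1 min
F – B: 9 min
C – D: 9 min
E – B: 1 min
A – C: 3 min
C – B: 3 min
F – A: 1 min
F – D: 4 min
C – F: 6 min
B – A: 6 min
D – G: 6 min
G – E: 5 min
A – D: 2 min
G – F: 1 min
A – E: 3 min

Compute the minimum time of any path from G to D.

Compare a few routes:
G - D: 6 = 6
G - F - D: 1+4 = 5
G - F - A - D: 1+1+2 = 4
G - E - B - D: 5+1+1 = 7
Cheapest is G - F - A - D at 4 min.

4 min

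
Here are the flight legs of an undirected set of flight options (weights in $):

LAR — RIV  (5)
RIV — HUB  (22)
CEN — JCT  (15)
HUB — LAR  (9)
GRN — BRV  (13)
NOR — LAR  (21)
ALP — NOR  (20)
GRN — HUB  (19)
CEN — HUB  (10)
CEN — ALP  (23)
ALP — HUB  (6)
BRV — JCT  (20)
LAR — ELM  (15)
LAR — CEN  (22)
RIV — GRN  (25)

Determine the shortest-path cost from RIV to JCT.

Shortest distances from RIV:
RIV: 0
LAR: 5  (via RIV)
HUB: 14  (via LAR)
ELM: 20  (via LAR)
ALP: 20  (via HUB)
CEN: 24  (via HUB)
GRN: 25  (via RIV)
NOR: 26  (via LAR)
BRV: 38  (via GRN)
JCT: 39  (via CEN)
Shortest route: RIV → LAR → HUB → CEN → JCT = $39.

$39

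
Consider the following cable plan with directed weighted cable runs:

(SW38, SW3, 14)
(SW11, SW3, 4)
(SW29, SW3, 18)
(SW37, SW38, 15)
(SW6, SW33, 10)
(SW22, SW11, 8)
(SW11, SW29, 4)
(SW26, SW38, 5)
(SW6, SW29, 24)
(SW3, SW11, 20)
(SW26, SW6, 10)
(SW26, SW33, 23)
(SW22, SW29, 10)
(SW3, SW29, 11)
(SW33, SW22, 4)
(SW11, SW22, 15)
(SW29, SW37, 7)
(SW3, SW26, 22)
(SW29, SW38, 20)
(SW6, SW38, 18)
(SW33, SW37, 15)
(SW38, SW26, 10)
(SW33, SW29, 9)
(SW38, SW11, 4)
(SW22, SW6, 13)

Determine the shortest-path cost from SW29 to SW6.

Candidate routes:
SW29–SW38–SW26–SW6: 20+10+10 = 40
SW29–SW3–SW26–SW6: 18+22+10 = 50
SW29–SW37–SW38–SW26–SW6: 7+15+10+10 = 42
Cheapest is SW29–SW38–SW26–SW6 at 40.

40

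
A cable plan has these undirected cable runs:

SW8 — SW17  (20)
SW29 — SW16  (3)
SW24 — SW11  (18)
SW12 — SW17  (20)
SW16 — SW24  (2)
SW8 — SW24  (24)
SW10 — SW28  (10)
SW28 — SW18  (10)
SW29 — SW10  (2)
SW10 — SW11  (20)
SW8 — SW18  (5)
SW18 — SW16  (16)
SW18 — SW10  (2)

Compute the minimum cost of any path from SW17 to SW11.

Settle nodes by increasing distance from SW17:
SW17: 0
SW8: 20  (via SW17)
SW12: 20  (via SW17)
SW18: 25  (via SW8)
SW10: 27  (via SW18)
SW29: 29  (via SW10)
SW16: 32  (via SW29)
SW24: 34  (via SW16)
SW28: 35  (via SW18)
SW11: 47  (via SW10)
Shortest route: SW17–SW8–SW18–SW10–SW11 = 47.

47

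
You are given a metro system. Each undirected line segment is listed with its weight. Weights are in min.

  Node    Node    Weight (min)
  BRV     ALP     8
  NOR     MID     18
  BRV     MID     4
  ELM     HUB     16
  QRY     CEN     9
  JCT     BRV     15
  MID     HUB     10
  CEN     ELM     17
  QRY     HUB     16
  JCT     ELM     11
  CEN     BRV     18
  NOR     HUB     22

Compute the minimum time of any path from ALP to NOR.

Candidate routes:
ALP - BRV - MID - HUB - NOR: 8+4+10+22 = 44
ALP - BRV - MID - NOR: 8+4+18 = 30
ALP - BRV - CEN - QRY - HUB - NOR: 8+18+9+16+22 = 73
ALP - BRV - JCT - ELM - HUB - NOR: 8+15+11+16+22 = 72
The minimum is 30 min via ALP - BRV - MID - NOR.

30 min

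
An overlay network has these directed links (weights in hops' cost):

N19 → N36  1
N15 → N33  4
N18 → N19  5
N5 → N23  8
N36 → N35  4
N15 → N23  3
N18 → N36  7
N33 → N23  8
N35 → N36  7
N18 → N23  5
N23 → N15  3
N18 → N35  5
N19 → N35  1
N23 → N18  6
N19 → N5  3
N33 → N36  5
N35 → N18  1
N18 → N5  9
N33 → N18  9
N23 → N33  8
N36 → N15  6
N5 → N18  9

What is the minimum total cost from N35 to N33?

13 hops' cost

Running Dijkstra from N35:
N35: 0
N18: 1  (via N35)
N19: 6  (via N18)
N23: 6  (via N18)
N36: 7  (via N35)
N5: 9  (via N19)
N15: 9  (via N23)
N33: 13  (via N15)
Shortest route: N35–N18–N23–N15–N33 = 13 hops' cost.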